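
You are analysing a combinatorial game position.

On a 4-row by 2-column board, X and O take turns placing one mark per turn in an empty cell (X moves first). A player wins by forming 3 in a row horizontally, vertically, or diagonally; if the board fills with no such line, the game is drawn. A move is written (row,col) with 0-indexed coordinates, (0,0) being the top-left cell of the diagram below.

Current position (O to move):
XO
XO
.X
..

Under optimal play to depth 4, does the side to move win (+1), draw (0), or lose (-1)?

ply 1, O at XO/XO/.X/.. | (2,0)=+0→XO/XO/OX/..*; (3,0)=-1→XO/XO/.X/O.; (3,1)=-1→XO/XO/.X/.O
ply 2, X at XO/XO/OX/.. | (3,0)=+0→XO/XO/OX/X.*; (3,1)=+0→XO/XO/OX/.X
ply 3, O at XO/XO/OX/X. | (3,1)=+0→XO/XO/OX/XO*
ply 4: XO/XO/OX/XO is terminal +0 (X); from XO/XO/.X/.. depth 4

value(XO/XO/.X/.., O) = 0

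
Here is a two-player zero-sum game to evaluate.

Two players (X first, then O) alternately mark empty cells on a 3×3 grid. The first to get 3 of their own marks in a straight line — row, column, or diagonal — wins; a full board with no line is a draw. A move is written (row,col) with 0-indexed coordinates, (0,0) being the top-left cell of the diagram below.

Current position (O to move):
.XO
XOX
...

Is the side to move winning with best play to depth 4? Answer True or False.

O winning at [.XO/XOX/...]: True

p1 O@[.XO/XOX/...]: (0,0)[OXO/XOX/...]+1* (2,0)[.XO/XOX/O..]+1 (2,1)[.XO/XOX/.O.]+0 (2,2)[.XO/XOX/..O]+1
p2 X@[OXO/XOX/...]: (2,0)[OXO/XOX/X..]-1* (2,1)[OXO/XOX/.X.]-1 (2,2)[OXO/XOX/..X]-1
p3 O@[OXO/XOX/X..]: (2,1)[OXO/XOX/XO.]+0 (2,2)[OXO/XOX/X.O]+1*
p4 X@[OXO/XOX/X.O] terminal -1; root [.XO/XOX/...] d4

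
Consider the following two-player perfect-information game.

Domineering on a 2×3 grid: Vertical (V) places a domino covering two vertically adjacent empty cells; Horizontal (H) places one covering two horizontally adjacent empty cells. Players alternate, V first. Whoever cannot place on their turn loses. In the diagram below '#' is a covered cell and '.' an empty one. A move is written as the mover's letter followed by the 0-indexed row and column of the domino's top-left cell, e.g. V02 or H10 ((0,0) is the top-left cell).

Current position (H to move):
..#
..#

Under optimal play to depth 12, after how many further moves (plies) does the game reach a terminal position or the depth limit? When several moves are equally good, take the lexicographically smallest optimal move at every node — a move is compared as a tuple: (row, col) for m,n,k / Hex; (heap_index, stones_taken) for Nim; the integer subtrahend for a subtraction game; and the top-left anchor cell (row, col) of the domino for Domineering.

[..#/..#] H move#1: H00:+1/###/..#*, H10:+1/..#/###
[###/..#] end (terminal -1, V#2); searched ..#/..# to 12

PV length from [..#/..#]: 1 ply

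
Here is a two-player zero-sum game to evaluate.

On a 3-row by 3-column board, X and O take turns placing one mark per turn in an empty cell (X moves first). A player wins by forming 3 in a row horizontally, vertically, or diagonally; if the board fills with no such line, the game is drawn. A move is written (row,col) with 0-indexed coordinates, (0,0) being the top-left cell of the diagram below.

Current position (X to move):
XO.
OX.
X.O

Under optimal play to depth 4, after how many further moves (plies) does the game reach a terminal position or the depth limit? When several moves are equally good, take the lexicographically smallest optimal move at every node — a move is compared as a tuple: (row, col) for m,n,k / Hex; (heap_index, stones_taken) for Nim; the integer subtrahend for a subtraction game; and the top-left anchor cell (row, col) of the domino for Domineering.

PV length from [XO./OX./X.O]: 1 ply

p1 X@[XO./OX./X.O]: (0,2)[XOX/OX./X.O]+1* (1,2)[XO./OXX/X.O]+0 (2,1)[XO./OX./XXO]+0
p2 O@[XOX/OX./X.O] terminal -1; root [XO./OX./X.O] d4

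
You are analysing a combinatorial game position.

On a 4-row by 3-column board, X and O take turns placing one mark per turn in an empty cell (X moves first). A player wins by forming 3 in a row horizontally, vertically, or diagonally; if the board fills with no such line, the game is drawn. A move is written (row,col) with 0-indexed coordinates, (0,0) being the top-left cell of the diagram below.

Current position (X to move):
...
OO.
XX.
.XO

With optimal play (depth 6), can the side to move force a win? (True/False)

p1 X@[.../OO./XX./.XO]: (0,0)[X../OO./XX./.XO]-1 (0,1)[.X./OO./XX./.XO]-1 (0,2)[..X/OO./XX./.XO]-1 (1,2)[.../OOX/XX./.XO]+1* (2,2)[.../OO./XXX/.XO]+1 (3,0)[.../OO./XX./XXO]-1
p2 O@[.../OOX/XX./.XO]: (0,0)[O../OOX/XX./.XO]-1* (0,1)[.O./OOX/XX./.XO]-1 (0,2)[..O/OOX/XX./.XO]-1 (2,2)[.../OOX/XXO/.XO]-1 (3,0)[.../OOX/XX./OXO]-1
p3 X@[O../OOX/XX./.XO]: (0,1)[OX./OOX/XX./.XO]-1 (0,2)[O.X/OOX/XX./.XO]-1 (2,2)[O../OOX/XXX/.XO]+1* (3,0)[O../OOX/XX./XXO]+1
p4 O@[O../OOX/XXX/.XO] terminal -1; root [.../OO./XX./.XO] d6

X winning at [.../OO./XX./.XO]: True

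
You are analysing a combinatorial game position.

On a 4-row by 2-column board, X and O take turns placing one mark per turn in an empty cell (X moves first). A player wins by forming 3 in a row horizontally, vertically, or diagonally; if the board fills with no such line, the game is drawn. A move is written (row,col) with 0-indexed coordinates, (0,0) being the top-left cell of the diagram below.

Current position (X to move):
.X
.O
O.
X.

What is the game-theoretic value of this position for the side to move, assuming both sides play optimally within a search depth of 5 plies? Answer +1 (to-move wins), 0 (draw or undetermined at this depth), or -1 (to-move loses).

p1 X@[.X/.O/O./X.]: (0,0)[XX/.O/O./X.]+0* (1,0)[.X/XO/O./X.]+0 (2,1)[.X/.O/OX/X.]+0 (3,1)[.X/.O/O./XX]+0
p2 O@[XX/.O/O./X.]: (1,0)[XX/OO/O./X.]+0* (2,1)[XX/.O/OO/X.]+0 (3,1)[XX/.O/O./XO]+0
p3 X@[XX/OO/O./X.]: (2,1)[XX/OO/OX/X.]+0* (3,1)[XX/OO/O./XX]+0
p4 O@[XX/OO/OX/X.]: (3,1)[XX/OO/OX/XO]+0*
p5 X@[XX/OO/OX/XO] terminal +0; root [.X/.O/O./X.] d5

value(.X/.O/O./X., X) = 0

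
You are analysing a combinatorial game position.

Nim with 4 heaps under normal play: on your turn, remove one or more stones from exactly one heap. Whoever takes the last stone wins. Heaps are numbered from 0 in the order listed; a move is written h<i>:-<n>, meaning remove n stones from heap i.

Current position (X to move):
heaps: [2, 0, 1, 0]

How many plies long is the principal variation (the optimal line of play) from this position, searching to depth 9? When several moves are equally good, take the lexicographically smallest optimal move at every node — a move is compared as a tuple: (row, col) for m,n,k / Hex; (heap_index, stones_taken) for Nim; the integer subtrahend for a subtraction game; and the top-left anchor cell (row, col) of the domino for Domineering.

p1 X@[(2,0,1,0)]: h0:-1[(1,0,1,0)]+1* h0:-2[(0,0,1,0)]-1 h2:-1[(2,0,0,0)]-1
p2 O@[(1,0,1,0)]: h0:-1[(0,0,1,0)]-1* h2:-1[(1,0,0,0)]-1
p3 X@[(0,0,1,0)]: h2:-1[(0,0,0,0)]+1*
p4 O@[(0,0,0,0)] terminal -1; root [(2,0,1,0)] d9

PV length from [(2,0,1,0)]: 3 plies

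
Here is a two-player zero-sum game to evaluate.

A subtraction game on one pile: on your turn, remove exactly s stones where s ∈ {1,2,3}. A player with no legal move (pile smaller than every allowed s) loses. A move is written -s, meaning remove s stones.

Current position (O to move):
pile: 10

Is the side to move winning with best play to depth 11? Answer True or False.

O winning at [10]: True

[10] O move#1: -1:-1/9, -2:+1/8*, -3:-1/7
[8] X move#2: -1:-1/7*, -2:-1/6, -3:-1/5
[7] O move#3: -1:-1/6, -2:-1/5, -3:+1/4*
[4] X move#4: -1:-1/3*, -2:-1/2, -3:-1/1
[3] O move#5: -1:-1/2, -2:-1/1, -3:+1/0*
[0] end (terminal -1, X#6); searched 10 to 11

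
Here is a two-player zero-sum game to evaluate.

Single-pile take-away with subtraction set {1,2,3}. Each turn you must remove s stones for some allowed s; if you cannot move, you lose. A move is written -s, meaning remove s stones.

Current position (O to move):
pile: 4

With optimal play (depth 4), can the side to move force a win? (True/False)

O winning at [4]: False

[4] O move#1: -1:-1/3*, -2:-1/2, -3:-1/1
[3] X move#2: -1:-1/2, -2:-1/1, -3:+1/0*
[0] end (terminal -1, O#3); searched 4 to 4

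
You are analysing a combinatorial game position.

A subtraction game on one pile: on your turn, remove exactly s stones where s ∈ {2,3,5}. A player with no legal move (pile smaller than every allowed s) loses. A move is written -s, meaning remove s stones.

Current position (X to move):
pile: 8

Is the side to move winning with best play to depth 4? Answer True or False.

[8] X move#1: -2:-1/6*, -3:-1/5, -5:-1/3
[6] O move#2: -2:-1/4, -3:-1/3, -5:+1/1*
[1] end (terminal -1, X#3); searched 8 to 4

X winning at [8]: False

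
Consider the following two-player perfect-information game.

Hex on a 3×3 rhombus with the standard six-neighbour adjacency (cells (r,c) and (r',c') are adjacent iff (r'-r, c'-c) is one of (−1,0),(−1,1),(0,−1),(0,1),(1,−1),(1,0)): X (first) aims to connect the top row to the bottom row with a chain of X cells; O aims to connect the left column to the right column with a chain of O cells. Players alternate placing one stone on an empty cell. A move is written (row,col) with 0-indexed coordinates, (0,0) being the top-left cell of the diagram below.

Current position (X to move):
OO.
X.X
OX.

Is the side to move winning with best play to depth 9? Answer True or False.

p1 X@[OO./X.X/OX.]: (0,2)[OOX/X.X/OX.]+1* (1,1)[OO./XXX/OX.]-1 (2,2)[OO./X.X/OXX]-1
p2 O@[OOX/X.X/OX.] terminal -1; root [OO./X.X/OX.] d9

X winning at [OO./X.X/OX.]: True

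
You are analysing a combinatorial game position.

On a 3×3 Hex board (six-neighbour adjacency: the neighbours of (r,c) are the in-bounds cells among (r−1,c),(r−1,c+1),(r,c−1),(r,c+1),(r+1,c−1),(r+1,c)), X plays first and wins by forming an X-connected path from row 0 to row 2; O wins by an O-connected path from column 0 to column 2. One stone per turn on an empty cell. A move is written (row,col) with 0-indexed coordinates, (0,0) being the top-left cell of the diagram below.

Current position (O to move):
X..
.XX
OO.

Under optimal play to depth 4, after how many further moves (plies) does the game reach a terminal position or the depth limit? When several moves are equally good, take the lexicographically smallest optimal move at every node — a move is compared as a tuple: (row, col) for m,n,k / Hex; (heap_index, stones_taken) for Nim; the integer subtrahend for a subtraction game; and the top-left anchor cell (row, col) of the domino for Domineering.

ply 1, O at X../.XX/OO. | (0,1)=-1→XO./.XX/OO.; (0,2)=-1→X.O/.XX/OO.; (1,0)=-1→X../OXX/OO.; (2,2)=+1→X../.XX/OOO*
ply 2: X../.XX/OOO is terminal -1 (X); from X../.XX/OO. depth 4

PV length from [X../.XX/OO.]: 1 ply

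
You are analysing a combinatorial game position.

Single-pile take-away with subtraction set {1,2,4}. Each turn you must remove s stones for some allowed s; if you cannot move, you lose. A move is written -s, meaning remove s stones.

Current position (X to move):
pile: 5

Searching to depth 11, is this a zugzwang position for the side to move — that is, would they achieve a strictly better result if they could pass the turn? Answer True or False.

ply 1, X at 5 | -1=-1→4; -2=+1→3*; -4=-1→1
ply 2, O at 3 | -1=-1→2*; -2=-1→1
ply 3, X at 2 | -1=-1→1; -2=+1→0*
ply 4: 0 is terminal -1 (O); from 5 depth 11
pass branch (O moves first from the same position):
  | ply 1, O at 5 | -1=-1→4; -2=+1→3*; -4=-1→1
  | ply 2, X at 3 | -1=-1→2*; -2=-1→1
  | ply 3, O at 2 | -1=-1→1; -2=+1→0*
  | ply 4: 0 is terminal -1 (X); from 5 depth 11
X moving scores +1; X passing scores -1

zugzwang(5, X) = False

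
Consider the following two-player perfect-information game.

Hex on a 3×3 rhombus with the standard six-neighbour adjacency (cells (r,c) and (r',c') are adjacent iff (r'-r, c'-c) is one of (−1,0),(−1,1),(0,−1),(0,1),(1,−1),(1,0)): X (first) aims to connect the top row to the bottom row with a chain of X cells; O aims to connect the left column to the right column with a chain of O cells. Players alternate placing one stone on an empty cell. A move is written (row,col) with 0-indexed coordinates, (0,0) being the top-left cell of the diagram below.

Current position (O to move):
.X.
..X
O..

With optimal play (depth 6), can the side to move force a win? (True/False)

p1 O@[.X./..X/O..]: (0,0)[OX./..X/O..]-1* (0,2)[.XO/..X/O..]-1 (1,0)[.X./O.X/O..]-1 (1,1)[.X./.OX/O..]-1 (2,1)[.X./..X/OO.]-1 (2,2)[.X./..X/O.O]-1
p2 X@[OX./..X/O..]: (0,2)[OXX/..X/O..]+1* (1,0)[OX./X.X/O..]+1 (1,1)[OX./.XX/O..]+1 (2,1)[OX./..X/OX.]+1 (2,2)[OX./..X/O.X]+1
p3 O@[OXX/..X/O..]: (1,0)[OXX/O.X/O..]-1* (1,1)[OXX/.OX/O..]-1 (2,1)[OXX/..X/OO.]-1 (2,2)[OXX/..X/O.O]-1
p4 X@[OXX/O.X/O..]: (1,1)[OXX/OXX/O..]+1* (2,1)[OXX/O.X/OX.]+1 (2,2)[OXX/O.X/O.X]+1
p5 O@[OXX/OXX/O..]: (2,1)[OXX/OXX/OO.]-1* (2,2)[OXX/OXX/O.O]-1
p6 X@[OXX/OXX/OO.]: (2,2)[OXX/OXX/OOX]+1*
p7 O@[OXX/OXX/OOX] terminal -1; root [.X./..X/O..] d6

O winning at [.X./..X/O..]: False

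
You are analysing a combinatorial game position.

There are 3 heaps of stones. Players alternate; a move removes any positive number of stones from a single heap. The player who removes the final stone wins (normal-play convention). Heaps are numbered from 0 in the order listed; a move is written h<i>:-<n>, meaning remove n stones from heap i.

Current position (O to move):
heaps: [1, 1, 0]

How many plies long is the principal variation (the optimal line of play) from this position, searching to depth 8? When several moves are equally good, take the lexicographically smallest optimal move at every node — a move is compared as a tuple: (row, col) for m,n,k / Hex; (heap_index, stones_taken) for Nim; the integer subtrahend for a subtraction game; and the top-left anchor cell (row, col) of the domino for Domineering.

ply 1, O at (1,1,0) | h0:-1=-1→(0,1,0)*; h1:-1=-1→(1,0,0)
ply 2, X at (0,1,0) | h1:-1=+1→(0,0,0)*
ply 3: (0,0,0) is terminal -1 (O); from (1,1,0) depth 8

PV length from [(1,1,0)]: 2 plies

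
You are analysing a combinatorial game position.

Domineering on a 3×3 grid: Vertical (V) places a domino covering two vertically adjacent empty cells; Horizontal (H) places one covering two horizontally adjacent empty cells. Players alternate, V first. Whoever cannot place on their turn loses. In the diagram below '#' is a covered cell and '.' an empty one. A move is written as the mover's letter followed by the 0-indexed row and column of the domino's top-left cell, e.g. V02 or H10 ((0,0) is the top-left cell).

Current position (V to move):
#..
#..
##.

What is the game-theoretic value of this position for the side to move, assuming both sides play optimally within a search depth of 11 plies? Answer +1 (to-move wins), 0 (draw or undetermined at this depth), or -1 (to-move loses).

value(#../#../##., V) = +1

ply 1, V at #../#../##. | V01=+1→##./##./##.*; V02=+1→#.#/#.#/##.; V12=-1→#../#.#/###
ply 2: ##./##./##. is terminal -1 (H); from #../#../##. depth 11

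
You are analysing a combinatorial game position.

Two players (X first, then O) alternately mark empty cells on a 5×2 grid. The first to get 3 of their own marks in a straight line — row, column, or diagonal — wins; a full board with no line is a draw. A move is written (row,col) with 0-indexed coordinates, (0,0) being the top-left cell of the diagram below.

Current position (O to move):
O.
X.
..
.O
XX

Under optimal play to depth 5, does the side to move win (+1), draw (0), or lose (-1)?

value(O./X./../.O/XX, O) = 0

p1 O@[O./X./../.O/XX]: (0,1)[OO/X./../.O/XX]+0* (1,1)[O./XO/../.O/XX]+0 (2,0)[O./X./O./.O/XX]+0 (2,1)[O./X./.O/.O/XX]+0 (3,0)[O./X./../OO/XX]+0
p2 X@[OO/X./../.O/XX]: (1,1)[OO/XX/../.O/XX]+0* (2,0)[OO/X./X./.O/XX]+0 (2,1)[OO/X./.X/.O/XX]+0 (3,0)[OO/X./../XO/XX]+0
p3 O@[OO/XX/../.O/XX]: (2,0)[OO/XX/O./.O/XX]+0* (2,1)[OO/XX/.O/.O/XX]+0 (3,0)[OO/XX/../OO/XX]+0
p4 X@[OO/XX/O./.O/XX]: (2,1)[OO/XX/OX/.O/XX]+0* (3,0)[OO/XX/O./XO/XX]+0
p5 O@[OO/XX/OX/.O/XX]: (3,0)[OO/XX/OX/OO/XX]+0*
p6 X@[OO/XX/OX/OO/XX] terminal +0; root [O./X./../.O/XX] d5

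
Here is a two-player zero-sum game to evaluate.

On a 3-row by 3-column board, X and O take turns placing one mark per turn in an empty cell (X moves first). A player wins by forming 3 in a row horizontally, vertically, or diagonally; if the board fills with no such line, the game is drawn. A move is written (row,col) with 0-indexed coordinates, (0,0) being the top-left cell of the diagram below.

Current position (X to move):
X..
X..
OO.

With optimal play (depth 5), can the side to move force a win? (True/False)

X winning at [X../X../OO.]: False

[X../X../OO.] X move#1: (0,1):-1/XX./X../OO.*, (0,2):-1/X.X/X../OO., (1,1):-1/X../XX./OO., (1,2):-1/X../X.X/OO., (2,2):-1/X../X../OOX
[XX./X../OO.] O move#2: (0,2):+1/XXO/X../OO.*, (1,1):-1/XX./XO./OO., (1,2):-1/XX./X.O/OO., (2,2):+1/XX./X../OOO
[XXO/X../OO.] X move#3: (1,1):-1/XXO/XX./OO.*, (1,2):-1/XXO/X.X/OO., (2,2):-1/XXO/X../OOX
[XXO/XX./OO.] O move#4: (1,2):-1/XXO/XXO/OO., (2,2):+1/XXO/XX./OOO*
[XXO/XX./OOO] end (terminal -1, X#5); searched X../X../OO. to 5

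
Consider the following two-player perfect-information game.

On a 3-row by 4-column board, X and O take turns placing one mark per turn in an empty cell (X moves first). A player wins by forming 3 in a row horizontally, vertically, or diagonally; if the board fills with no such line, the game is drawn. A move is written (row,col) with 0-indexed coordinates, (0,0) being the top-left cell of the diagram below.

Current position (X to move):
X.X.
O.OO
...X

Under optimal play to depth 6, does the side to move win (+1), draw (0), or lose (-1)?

value(X.X./O.OO/...X, X) = +1

ply 1, X at X.X./O.OO/...X | (0,1)=+1→XXX./O.OO/...X*; (0,3)=-1→X.XX/O.OO/...X; (1,1)=+1→X.X./OXOO/...X; (2,0)=-1→X.X./O.OO/X..X; (2,1)=-1→X.X./O.OO/.X.X; (2,2)=-1→X.X./O.OO/..XX
ply 2: XXX./O.OO/...X is terminal -1 (O); from X.X./O.OO/...X depth 6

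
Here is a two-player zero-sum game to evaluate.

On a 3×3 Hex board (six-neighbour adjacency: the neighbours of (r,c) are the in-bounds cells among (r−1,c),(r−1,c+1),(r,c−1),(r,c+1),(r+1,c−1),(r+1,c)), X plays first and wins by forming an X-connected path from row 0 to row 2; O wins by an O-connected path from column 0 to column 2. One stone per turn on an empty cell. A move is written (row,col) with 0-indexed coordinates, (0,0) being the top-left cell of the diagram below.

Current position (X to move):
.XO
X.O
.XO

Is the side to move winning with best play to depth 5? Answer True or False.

[.XO/X.O/.XO] X move#1: (0,0):+1/XXO/X.O/.XO*, (1,1):+1/.XO/XXO/.XO, (2,0):+1/.XO/X.O/XXO
[XXO/X.O/.XO] O move#2: (1,1):-1/XXO/XOO/.XO*, (2,0):-1/XXO/X.O/OXO
[XXO/XOO/.XO] X move#3: (2,0):+1/XXO/XOO/XXO*
[XXO/XOO/XXO] end (terminal -1, O#4); searched .XO/X.O/.XO to 5

X winning at [.XO/X.O/.XO]: True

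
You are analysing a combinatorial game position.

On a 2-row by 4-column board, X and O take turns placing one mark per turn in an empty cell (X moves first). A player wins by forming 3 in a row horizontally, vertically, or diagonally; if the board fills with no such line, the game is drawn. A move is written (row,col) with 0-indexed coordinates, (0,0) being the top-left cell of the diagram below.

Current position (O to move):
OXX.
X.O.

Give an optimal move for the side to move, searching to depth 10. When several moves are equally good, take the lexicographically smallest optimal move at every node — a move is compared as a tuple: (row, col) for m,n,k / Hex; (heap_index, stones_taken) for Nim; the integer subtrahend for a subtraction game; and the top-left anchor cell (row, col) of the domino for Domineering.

O's best at [OXX./X.O.]: (0,3)

p1 O@[OXX./X.O.]: (0,3)[OXXO/X.O.]+0* (1,1)[OXX./XOO.]-1 (1,3)[OXX./X.OO]-1
p2 X@[OXXO/X.O.]: (1,1)[OXXO/XXO.]+0* (1,3)[OXXO/X.OX]+0
p3 O@[OXXO/XXO.]: (1,3)[OXXO/XXOO]+0*
p4 X@[OXXO/XXOO] terminal +0; root [OXX./X.O.] d10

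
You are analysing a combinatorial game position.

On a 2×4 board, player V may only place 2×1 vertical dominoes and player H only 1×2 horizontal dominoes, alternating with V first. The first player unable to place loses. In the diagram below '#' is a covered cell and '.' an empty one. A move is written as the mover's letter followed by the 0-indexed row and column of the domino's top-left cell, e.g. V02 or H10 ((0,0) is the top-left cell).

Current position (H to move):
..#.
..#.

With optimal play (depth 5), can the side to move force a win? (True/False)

p1 H@[..#./..#.]: H00[###./..#.]+1* H10[..#./###.]+1
p2 V@[###./..#.]: V03[####/..##]-1*
p3 H@[####/..##]: H10[####/####]+1*
p4 V@[####/####] terminal -1; root [..#./..#.] d5

H winning at [..#./..#.]: True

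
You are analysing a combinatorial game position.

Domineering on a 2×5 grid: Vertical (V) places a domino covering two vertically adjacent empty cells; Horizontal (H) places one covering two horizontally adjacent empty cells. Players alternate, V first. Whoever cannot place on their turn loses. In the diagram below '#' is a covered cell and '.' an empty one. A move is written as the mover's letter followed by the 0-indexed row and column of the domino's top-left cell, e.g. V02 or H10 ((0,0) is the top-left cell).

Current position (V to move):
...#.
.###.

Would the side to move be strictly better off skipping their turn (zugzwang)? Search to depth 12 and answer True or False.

zugzwang(...#./.###., V) = False

[...#./.###.] V move#1: V00:+1/#..#./####.*, V04:-1/...##/.####
[#..#./####.] H move#2: H01:-1/####./####.*
[####./####.] V move#3: V04:+1/#####/#####*
[#####/#####] end (terminal -1, H#4); searched ...#./.###. to 12
if V skipped the turn, H would face:
~ [...#./.###.] H move#1: H00:-1/##.#./.###.*, H01:-1/.###./.###.
~ [##.#./.###.] V move#2: V04:+1/##.##/.####*
~ [##.##/.####] end (terminal -1, H#3); searched ...#./.###. to 12
compare (V): move=+1 vs pass=+1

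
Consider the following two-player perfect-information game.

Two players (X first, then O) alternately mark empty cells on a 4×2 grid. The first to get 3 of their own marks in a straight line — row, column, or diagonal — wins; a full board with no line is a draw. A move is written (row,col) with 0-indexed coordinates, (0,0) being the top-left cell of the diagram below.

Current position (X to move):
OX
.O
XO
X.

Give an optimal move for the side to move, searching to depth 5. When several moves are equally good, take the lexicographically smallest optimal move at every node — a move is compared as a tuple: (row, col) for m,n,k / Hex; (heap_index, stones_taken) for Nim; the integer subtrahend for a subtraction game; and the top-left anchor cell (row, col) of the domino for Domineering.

X's best at [OX/.O/XO/X.]: (1,0)

p1 X@[OX/.O/XO/X.]: (1,0)[OX/XO/XO/X.]+1* (3,1)[OX/.O/XO/XX]+0
p2 O@[OX/XO/XO/X.] terminal -1; root [OX/.O/XO/X.] d5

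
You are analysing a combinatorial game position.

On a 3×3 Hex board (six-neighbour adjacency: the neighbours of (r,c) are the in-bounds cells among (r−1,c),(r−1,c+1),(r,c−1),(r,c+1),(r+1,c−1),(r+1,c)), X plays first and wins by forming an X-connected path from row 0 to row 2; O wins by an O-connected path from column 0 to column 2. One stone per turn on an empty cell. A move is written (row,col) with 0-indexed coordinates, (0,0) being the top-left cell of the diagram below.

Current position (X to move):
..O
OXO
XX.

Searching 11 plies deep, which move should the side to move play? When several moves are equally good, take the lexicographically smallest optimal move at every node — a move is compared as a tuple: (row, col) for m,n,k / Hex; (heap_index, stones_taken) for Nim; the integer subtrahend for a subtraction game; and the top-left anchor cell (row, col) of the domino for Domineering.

ply 1, X at ..O/OXO/XX. | (0,0)=-1→X.O/OXO/XX.; (0,1)=+1→.XO/OXO/XX.*; (2,2)=-1→..O/OXO/XXX
ply 2: .XO/OXO/XX. is terminal -1 (O); from ..O/OXO/XX. depth 11

X's best at [..O/OXO/XX.]: (0,1)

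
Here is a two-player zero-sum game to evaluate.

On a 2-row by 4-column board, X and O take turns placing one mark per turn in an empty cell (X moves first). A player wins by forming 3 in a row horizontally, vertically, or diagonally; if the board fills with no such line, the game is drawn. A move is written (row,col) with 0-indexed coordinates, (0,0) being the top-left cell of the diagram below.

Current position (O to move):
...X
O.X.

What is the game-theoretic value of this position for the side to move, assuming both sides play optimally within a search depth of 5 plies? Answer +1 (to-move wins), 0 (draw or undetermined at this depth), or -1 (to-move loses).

p1 O@[...X/O.X.]: (0,0)[O..X/O.X.]+0* (0,1)[.O.X/O.X.]+0 (0,2)[..OX/O.X.]+0 (1,1)[...X/OOX.]+0 (1,3)[...X/O.XO]+0
p2 X@[O..X/O.X.]: (0,1)[OX.X/O.X.]+0* (0,2)[O.XX/O.X.]+0 (1,1)[O..X/OXX.]+0 (1,3)[O..X/O.XX]+0
p3 O@[OX.X/O.X.]: (0,2)[OXOX/O.X.]+0* (1,1)[OX.X/OOX.]-1 (1,3)[OX.X/O.XO]-1
p4 X@[OXOX/O.X.]: (1,1)[OXOX/OXX.]+0* (1,3)[OXOX/O.XX]+0
p5 O@[OXOX/OXX.]: (1,3)[OXOX/OXXO]+0*
p6 X@[OXOX/OXXO] terminal +0; root [...X/O.X.] d5

value(...X/O.X., O) = 0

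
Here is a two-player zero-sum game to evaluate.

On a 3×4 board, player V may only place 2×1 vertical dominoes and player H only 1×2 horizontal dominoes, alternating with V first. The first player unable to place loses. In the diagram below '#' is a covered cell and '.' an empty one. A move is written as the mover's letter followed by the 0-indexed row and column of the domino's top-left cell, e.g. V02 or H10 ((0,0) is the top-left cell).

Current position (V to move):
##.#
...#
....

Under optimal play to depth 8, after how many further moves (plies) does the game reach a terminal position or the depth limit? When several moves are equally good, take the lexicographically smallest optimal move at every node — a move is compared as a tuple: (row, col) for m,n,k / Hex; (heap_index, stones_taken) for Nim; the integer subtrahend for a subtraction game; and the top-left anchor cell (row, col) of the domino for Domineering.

PV length from [##.#/...#/....]: 3 plies

p1 V@[##.#/...#/....]: V02[####/..##/....]-1 V10[##.#/#..#/#...]-1 V11[##.#/.#.#/.#..]+1* V12[##.#/..##/..#.]-1
p2 H@[##.#/.#.#/.#..]: H22[##.#/.#.#/.###]-1*
p3 V@[##.#/.#.#/.###]: V02[####/.###/.###]+1* V10[##.#/##.#/####]+1
p4 H@[####/.###/.###] terminal -1; root [##.#/...#/....] d8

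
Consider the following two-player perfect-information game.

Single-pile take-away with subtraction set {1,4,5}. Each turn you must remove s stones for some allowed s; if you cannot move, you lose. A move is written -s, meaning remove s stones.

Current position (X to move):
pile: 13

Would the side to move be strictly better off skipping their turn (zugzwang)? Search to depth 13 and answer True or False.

zugzwang(13, X) = False

ply 1, X at 13 | -1=-1→12; -4=-1→9; -5=+1→8*
ply 2, O at 8 | -1=-1→7*; -4=-1→4; -5=-1→3
ply 3, X at 7 | -1=-1→6; -4=-1→3; -5=+1→2*
ply 4, O at 2 | -1=-1→1*
ply 5, X at 1 | -1=+1→0*
ply 6: 0 is terminal -1 (O); from 13 depth 13
suppose X passes — search the same position with O to move:
pass> ply 1, O at 13 | -1=-1→12; -4=-1→9; -5=+1→8*
pass> ply 2, X at 8 | -1=-1→7*; -4=-1→4; -5=-1→3
pass> ply 3, O at 7 | -1=-1→6; -4=-1→3; -5=+1→2*
pass> ply 4, X at 2 | -1=-1→1*
pass> ply 5, O at 1 | -1=+1→0*
pass> ply 6: 0 is terminal -1 (X); from 13 depth 13
for X: play +1, pass -1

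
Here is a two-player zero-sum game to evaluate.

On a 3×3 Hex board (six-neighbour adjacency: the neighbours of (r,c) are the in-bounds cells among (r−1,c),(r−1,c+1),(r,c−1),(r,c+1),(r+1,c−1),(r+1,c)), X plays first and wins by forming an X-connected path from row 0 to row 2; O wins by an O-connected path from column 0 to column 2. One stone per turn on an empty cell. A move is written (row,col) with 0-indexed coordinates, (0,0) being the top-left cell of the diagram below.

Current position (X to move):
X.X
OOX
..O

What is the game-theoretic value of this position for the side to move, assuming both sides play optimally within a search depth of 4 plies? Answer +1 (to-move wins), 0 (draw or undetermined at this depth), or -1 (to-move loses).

value(X.X/OOX/..O, X) = +1

p1 X@[X.X/OOX/..O]: (0,1)[XXX/OOX/..O]-1 (2,0)[X.X/OOX/X.O]-1 (2,1)[X.X/OOX/.XO]+1*
p2 O@[X.X/OOX/.XO] terminal -1; root [X.X/OOX/..O] d4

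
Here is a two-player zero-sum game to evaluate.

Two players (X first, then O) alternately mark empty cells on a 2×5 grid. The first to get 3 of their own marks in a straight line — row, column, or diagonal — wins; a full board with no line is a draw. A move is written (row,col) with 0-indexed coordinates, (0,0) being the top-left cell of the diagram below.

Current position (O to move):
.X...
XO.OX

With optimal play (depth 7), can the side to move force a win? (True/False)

p1 O@[.X.../XO.OX]: (0,0)[OX.../XO.OX]+0 (0,2)[.XO../XO.OX]+0 (0,3)[.X.O./XO.OX]+0 (0,4)[.X..O/XO.OX]+0 (1,2)[.X.../XOOOX]+1*
p2 X@[.X.../XOOOX] terminal -1; root [.X.../XO.OX] d7

O winning at [.X.../XO.OX]: True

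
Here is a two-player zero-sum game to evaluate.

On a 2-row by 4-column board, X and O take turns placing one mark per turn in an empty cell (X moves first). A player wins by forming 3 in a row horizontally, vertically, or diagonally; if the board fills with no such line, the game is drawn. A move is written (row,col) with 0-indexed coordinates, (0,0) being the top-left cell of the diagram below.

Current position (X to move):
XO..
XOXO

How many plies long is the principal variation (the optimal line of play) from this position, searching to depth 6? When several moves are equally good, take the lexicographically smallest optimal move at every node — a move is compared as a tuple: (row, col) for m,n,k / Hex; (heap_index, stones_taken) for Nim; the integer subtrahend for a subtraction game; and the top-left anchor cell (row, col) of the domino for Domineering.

PV length from [XO../XOXO]: 2 plies

ply 1, X at XO../XOXO | (0,2)=+0→XOX./XOXO*; (0,3)=+0→XO.X/XOXO
ply 2, O at XOX./XOXO | (0,3)=+0→XOXO/XOXO*
ply 3: XOXO/XOXO is terminal +0 (X); from XO../XOXO depth 6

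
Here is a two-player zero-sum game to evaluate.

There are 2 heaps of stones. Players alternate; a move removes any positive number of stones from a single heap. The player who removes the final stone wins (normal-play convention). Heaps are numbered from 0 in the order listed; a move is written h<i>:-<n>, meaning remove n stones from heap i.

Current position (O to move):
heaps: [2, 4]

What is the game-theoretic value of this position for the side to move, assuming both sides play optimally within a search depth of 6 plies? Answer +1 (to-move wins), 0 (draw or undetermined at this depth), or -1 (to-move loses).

[(2,4)] O move#1: h0:-1:-1/(1,4), h0:-2:-1/(0,4), h1:-1:-1/(2,3), h1:-2:+1/(2,2)*, h1:-3:-1/(2,1), h1:-4:-1/(2,0)
[(2,2)] X move#2: h0:-1:-1/(1,2)*, h0:-2:-1/(0,2), h1:-1:-1/(2,1), h1:-2:-1/(2,0)
[(1,2)] O move#3: h0:-1:-1/(0,2), h1:-1:+1/(1,1)*, h1:-2:-1/(1,0)
[(1,1)] X move#4: h0:-1:-1/(0,1)*, h1:-1:-1/(1,0)
[(0,1)] O move#5: h1:-1:+1/(0,0)*
[(0,0)] end (terminal -1, X#6); searched (2,4) to 6

value((2,4), O) = +1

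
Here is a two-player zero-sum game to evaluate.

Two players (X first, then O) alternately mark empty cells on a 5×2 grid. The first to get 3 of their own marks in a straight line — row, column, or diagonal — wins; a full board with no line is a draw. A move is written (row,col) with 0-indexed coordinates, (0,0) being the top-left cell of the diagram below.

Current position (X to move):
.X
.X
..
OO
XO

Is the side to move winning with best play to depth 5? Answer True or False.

p1 X@[.X/.X/../OO/XO]: (0,0)[XX/.X/../OO/XO]-1 (1,0)[.X/XX/../OO/XO]-1 (2,0)[.X/.X/X./OO/XO]-1 (2,1)[.X/.X/.X/OO/XO]+1*
p2 O@[.X/.X/.X/OO/XO] terminal -1; root [.X/.X/../OO/XO] d5

X winning at [.X/.X/../OO/XO]: True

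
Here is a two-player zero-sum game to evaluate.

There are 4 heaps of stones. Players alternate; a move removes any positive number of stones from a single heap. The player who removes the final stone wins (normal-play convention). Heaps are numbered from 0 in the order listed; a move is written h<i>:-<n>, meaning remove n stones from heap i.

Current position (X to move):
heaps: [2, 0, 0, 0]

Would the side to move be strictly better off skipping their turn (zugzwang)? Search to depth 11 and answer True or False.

zugzwang((2,0,0,0), X) = False

[(2,0,0,0)] X move#1: h0:-1:-1/(1,0,0,0), h0:-2:+1/(0,0,0,0)*
[(0,0,0,0)] end (terminal -1, O#2); searched (2,0,0,0) to 11
suppose X passes — search the same position with O to move:
pass> [(2,0,0,0)] O move#1: h0:-1:-1/(1,0,0,0), h0:-2:+1/(0,0,0,0)*
pass> [(0,0,0,0)] end (terminal -1, X#2); searched (2,0,0,0) to 11
for X: play +1, pass -1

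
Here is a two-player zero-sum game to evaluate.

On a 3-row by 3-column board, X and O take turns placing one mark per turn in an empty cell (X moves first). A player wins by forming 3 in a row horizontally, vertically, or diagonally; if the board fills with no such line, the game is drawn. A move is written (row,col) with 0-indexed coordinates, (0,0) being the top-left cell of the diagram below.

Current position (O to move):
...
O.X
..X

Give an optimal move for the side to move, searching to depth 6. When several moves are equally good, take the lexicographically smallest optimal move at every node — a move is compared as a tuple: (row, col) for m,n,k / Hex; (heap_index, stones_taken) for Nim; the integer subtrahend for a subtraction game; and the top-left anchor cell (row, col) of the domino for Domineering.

O's best at [.../O.X/..X]: (0,2)

p1 O@[.../O.X/..X]: (0,0)[O../O.X/..X]-1 (0,1)[.O./O.X/..X]-1 (0,2)[..O/O.X/..X]+0* (1,1)[.../OOX/..X]-1 (2,0)[.../O.X/O.X]-1 (2,1)[.../O.X/.OX]-1
p2 X@[..O/O.X/..X]: (0,0)[X.O/O.X/..X]+0* (0,1)[.XO/O.X/..X]-1 (1,1)[..O/OXX/..X]-1 (2,0)[..O/O.X/X.X]+0 (2,1)[..O/O.X/.XX]-1
p3 O@[X.O/O.X/..X]: (0,1)[XOO/O.X/..X]-1 (1,1)[X.O/OOX/..X]+0* (2,0)[X.O/O.X/O.X]-1 (2,1)[X.O/O.X/.OX]-1
p4 X@[X.O/OOX/..X]: (0,1)[XXO/OOX/..X]-1 (2,0)[X.O/OOX/X.X]+0* (2,1)[X.O/OOX/.XX]-1
p5 O@[X.O/OOX/X.X]: (0,1)[XOO/OOX/X.X]-1 (2,1)[X.O/OOX/XOX]+0*
p6 X@[X.O/OOX/XOX]: (0,1)[XXO/OOX/XOX]+0*
p7 O@[XXO/OOX/XOX] terminal +0; root [.../O.X/..X] d6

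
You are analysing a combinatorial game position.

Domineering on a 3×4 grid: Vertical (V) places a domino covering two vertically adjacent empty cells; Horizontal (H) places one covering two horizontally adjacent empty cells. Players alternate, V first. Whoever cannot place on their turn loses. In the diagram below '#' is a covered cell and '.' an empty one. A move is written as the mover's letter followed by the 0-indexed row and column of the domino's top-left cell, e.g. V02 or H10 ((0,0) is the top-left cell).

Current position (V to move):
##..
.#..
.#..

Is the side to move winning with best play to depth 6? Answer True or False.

[##../.#../.#..] V move#1: V02:+1/###./.##./.#..*, V03:+1/##.#/.#.#/.#.., V10:-1/##../##../##.., V12:+1/##../.##./.##., V13:+1/##../.#.#/.#.#
[###./.##./.#..] H move#2: H22:-1/###./.##./.###*
[###./.##./.###] V move#3: V03:+1/####/.###/.###*, V10:+1/###./###./####
[####/.###/.###] end (terminal -1, H#4); searched ##../.#../.#.. to 6

V winning at [##../.#../.#..]: True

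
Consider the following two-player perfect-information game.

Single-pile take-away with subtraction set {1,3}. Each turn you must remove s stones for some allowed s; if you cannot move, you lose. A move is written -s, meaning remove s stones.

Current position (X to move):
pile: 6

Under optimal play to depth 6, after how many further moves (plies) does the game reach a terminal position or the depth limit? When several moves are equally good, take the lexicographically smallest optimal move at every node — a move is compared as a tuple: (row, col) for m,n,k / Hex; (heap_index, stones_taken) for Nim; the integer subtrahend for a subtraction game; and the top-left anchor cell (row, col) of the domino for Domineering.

PV length from [6]: 6 plies

p1 X@[6]: -1[5]-1* -3[3]-1
p2 O@[5]: -1[4]+1* -3[2]+1
p3 X@[4]: -1[3]-1* -3[1]-1
p4 O@[3]: -1[2]+1* -3[0]+1
p5 X@[2]: -1[1]-1*
p6 O@[1]: -1[0]+1*
p7 X@[0] terminal -1; root [6] d6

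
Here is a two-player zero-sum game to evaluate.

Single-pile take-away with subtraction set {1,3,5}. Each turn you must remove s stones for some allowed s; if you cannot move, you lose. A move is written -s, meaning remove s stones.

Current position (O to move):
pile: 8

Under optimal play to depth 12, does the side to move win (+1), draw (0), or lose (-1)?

p1 O@[8]: -1[7]-1* -3[5]-1 -5[3]-1
p2 X@[7]: -1[6]+1* -3[4]+1 -5[2]+1
p3 O@[6]: -1[5]-1* -3[3]-1 -5[1]-1
p4 X@[5]: -1[4]+1* -3[2]+1 -5[0]+1
p5 O@[4]: -1[3]-1* -3[1]-1
p6 X@[3]: -1[2]+1* -3[0]+1
p7 O@[2]: -1[1]-1*
p8 X@[1]: -1[0]+1*
p9 O@[0] terminal -1; root [8] d12

value(8, O) = -1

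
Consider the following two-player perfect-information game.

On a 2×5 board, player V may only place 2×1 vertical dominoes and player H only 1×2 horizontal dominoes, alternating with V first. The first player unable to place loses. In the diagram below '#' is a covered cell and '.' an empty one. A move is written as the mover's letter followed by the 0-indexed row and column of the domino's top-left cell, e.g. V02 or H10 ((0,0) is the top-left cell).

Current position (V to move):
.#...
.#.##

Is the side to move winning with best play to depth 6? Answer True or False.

ply 1, V at .#.../.#.## | V00=-1→##.../##.##; V02=+1→.##../.####*
ply 2, H at .##../.#### | H03=-1→.####/.####*
ply 3, V at .####/.#### | V00=+1→#####/#####*
ply 4: #####/##### is terminal -1 (H); from .#.../.#.## depth 6

V winning at [.#.../.#.##]: True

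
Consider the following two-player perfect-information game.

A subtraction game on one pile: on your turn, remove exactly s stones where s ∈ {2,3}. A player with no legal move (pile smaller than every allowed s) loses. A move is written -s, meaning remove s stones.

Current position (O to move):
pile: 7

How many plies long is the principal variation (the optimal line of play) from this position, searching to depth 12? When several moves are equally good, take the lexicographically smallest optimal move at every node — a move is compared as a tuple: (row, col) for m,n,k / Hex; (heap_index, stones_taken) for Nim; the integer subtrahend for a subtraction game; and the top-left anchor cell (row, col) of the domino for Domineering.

PV length from [7]: 3 plies

p1 O@[7]: -2[5]+1* -3[4]-1
p2 X@[5]: -2[3]-1* -3[2]-1
p3 O@[3]: -2[1]+1* -3[0]+1
p4 X@[1] terminal -1; root [7] d12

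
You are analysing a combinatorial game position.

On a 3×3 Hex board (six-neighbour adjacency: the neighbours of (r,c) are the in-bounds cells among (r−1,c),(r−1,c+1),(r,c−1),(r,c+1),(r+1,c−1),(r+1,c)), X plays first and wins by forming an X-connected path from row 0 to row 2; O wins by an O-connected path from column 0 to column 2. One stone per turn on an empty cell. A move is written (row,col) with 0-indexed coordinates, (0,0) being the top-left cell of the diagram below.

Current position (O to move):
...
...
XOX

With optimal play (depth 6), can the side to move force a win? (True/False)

O winning at [.../.../XOX]: False

[.../.../XOX] O move#1: (0,0):-1/O../.../XOX*, (0,1):-1/.O./.../XOX, (0,2):-1/..O/.../XOX, (1,0):-1/.../O../XOX, (1,1):-1/.../.O./XOX, (1,2):-1/.../..O/XOX
[O../.../XOX] X move#2: (0,1):+1/OX./.../XOX*, (0,2):+1/O.X/.../XOX, (1,0):+1/O../X../XOX, (1,1):+1/O../.X./XOX, (1,2):+1/O../..X/XOX
[OX./.../XOX] O move#3: (0,2):-1/OXO/.../XOX*, (1,0):-1/OX./O../XOX, (1,1):-1/OX./.O./XOX, (1,2):-1/OX./..O/XOX
[OXO/.../XOX] X move#4: (1,0):+1/OXO/X../XOX*, (1,1):+1/OXO/.X./XOX, (1,2):+1/OXO/..X/XOX
[OXO/X../XOX] end (terminal -1, O#5); searched .../.../XOX to 6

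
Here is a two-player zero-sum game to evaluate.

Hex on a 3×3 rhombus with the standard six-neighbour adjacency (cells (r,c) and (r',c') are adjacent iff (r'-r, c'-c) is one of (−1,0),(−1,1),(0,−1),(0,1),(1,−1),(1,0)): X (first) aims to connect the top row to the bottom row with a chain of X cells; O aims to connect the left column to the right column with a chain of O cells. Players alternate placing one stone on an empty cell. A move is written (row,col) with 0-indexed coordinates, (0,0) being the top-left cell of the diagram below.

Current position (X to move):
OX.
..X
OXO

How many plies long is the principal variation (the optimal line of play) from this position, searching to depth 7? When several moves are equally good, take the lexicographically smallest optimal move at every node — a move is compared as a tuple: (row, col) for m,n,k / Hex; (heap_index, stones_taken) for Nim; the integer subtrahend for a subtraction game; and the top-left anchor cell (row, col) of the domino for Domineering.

PV length from [OX./..X/OXO]: 1 ply

p1 X@[OX./..X/OXO]: (0,2)[OXX/..X/OXO]+1* (1,0)[OX./X.X/OXO]+1 (1,1)[OX./.XX/OXO]+1
p2 O@[OXX/..X/OXO] terminal -1; root [OX./..X/OXO] d7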